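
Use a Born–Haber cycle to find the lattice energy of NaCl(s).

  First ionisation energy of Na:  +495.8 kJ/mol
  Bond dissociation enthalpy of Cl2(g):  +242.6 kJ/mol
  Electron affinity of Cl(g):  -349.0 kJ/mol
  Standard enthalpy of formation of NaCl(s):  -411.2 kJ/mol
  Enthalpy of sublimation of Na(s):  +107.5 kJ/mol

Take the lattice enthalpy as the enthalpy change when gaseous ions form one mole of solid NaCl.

ΔHf° = 1·ΔHsub + 1·(ΣIE) + 1/2·D(Cl2) + 1·EA + U
-411.2 = 1·(+107.5) + 1·(+495.8) + 1/2·(+242.6) + 1·(-349.0) + U
U = -411.2 − (+375.6) = -786.8 kJ/mol

U = -786.8 kJ/mol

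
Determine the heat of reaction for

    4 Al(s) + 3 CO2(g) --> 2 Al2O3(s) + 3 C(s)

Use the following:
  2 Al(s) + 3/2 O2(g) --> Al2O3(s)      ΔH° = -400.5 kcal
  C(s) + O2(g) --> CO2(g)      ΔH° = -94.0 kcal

equation 1 × 2 (×2 to match 2 Al2O3(s) in the target): (2)·(-400.5) = -801.0 kcal
equation 2 reversed and × 3 (reverse to put CO2(g) on the reactant side; scale by 3 for the 3 CO2(g)): (-3)·(-94.0) = +282.0 kcal
Combining the equations, ΔH° = (-801.0) + (+282.0) = -519.0 kcal

ΔH° = -519.0 kcal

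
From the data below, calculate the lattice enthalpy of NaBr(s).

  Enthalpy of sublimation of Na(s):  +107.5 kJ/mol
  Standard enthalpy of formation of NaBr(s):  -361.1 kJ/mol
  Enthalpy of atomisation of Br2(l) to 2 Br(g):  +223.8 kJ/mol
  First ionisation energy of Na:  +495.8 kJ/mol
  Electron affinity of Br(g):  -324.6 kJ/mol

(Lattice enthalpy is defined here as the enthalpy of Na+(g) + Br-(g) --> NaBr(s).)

ΔHf° = 1·ΔHsub + 1·(ΣIE) + 1/2·D(Br2) + 1·EA + U
-361.1 = 1·(+107.5) + 1·(+495.8) + 1/2·(+223.8) + 1·(-324.6) + U
U = -361.1 − (+390.6) = -751.7 kJ/mol

U = -751.7 kJ/mol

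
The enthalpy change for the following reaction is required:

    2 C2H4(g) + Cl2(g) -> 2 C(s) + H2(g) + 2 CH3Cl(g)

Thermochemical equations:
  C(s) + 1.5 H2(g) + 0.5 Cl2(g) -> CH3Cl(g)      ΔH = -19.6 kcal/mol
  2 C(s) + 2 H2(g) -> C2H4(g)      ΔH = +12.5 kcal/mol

ΔH = -64.2 kcal/mol

equation 1 × 2: (2)·(-19.6) = -39.2 kcal/mol
equation 2 reversed and × 2: (-2)·(+12.5) = -25.0 kcal/mol
Combining the equations, ΔH = (2)·(-19.6) + (-2)·(+12.5) = -64.2 kcal/mol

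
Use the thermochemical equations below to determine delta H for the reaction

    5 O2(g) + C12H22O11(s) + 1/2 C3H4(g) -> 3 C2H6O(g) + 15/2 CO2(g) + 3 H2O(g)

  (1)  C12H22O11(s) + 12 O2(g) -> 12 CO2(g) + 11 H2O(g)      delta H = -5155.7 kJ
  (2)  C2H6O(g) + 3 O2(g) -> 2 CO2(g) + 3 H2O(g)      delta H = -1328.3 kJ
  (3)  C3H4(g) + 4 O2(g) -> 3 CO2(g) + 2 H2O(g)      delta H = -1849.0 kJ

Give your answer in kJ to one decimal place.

(1) as written (C12H22O11(s) already on the reactant side): -5155.7 kJ
(2) reversed and × 3 (reverse to put C2H6O(g) on the product side; ×3 to match 3 C2H6O(g) in the target): (-3)·(-1328.3) = +3984.9 kJ
(3) × 1/2 (scale by 1/2 for the 1/2 C3H4(g)): (1/2)·(-1849.0) = -924.5 kJ
Since enthalpy is a state function, delta H = (-5155.7) + (+3984.9) + (-924.5) = -2095.3 kJ

delta H = -2095.3 kJ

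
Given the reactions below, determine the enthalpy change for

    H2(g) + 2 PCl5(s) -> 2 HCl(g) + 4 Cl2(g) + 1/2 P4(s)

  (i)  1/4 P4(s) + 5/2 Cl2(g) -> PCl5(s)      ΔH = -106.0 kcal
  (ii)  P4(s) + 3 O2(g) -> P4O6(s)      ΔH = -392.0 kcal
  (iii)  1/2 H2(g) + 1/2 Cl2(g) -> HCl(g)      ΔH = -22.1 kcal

ΔH = 167.8 kcal

(i) reversed and × 2 (PCl5(s) must end up as a reactant; ×2 to match 2 PCl5(s) in the target): (-2)·(-106.0) = +212.0 kcal
(ii): not needed (O2(g) appears nowhere else).
(iii) × 2 (scale by 2 for the 2 HCl(g)): (2)·(-22.1) = -44.2 kcal
Summing the manipulated equations, ΔH = (-2)·(-106.0) + (2)·(-22.1) = 167.8 kcal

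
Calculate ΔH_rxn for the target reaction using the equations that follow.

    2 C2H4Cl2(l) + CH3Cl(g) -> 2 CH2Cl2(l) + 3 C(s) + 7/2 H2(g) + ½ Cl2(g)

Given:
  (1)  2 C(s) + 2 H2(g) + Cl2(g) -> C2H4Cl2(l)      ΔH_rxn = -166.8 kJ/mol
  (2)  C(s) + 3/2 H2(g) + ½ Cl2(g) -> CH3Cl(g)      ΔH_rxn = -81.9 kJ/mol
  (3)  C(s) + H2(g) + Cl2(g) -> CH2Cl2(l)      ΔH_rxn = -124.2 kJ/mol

(1) reversed and × 2: (-2)·(-166.8) = +333.6 kJ/mol
(2) reversed: +81.9 kJ/mol
(3) × 2: (2)·(-124.2) = -248.4 kJ/mol
By Hess's law, ΔH_rxn = (+333.6) + (+81.9) + (-248.4) = 167.1 kJ/mol

ΔH_rxn = 167.1 kJ/mol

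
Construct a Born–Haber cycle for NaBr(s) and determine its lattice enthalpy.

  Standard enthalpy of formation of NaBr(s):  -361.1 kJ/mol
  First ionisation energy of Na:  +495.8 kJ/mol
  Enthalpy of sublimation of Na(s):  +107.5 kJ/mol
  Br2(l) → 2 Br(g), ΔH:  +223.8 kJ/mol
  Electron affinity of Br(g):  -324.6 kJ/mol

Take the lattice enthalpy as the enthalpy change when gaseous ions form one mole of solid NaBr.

ΔHf° = 1·ΔHsub + 1·(ΣIE) + 1/2·D(Br2) + 1·EA + U
-361.1 = 1·(+107.5) + 1·(+495.8) + 1/2·(+223.8) + 1·(-324.6) + U
U = -361.1 − (+390.6) = -751.7 kJ/mol

U = -751.7 kJ/mol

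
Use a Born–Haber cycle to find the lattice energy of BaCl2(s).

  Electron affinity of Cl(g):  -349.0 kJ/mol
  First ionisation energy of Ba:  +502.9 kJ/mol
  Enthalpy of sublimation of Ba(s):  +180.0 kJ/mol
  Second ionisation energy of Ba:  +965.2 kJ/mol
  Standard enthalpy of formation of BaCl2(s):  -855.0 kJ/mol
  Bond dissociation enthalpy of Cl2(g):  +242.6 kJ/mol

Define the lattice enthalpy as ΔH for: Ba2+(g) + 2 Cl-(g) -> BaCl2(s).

U = -2047.7 kJ/mol

ΔHf° = 1·ΔHsub + 1·(ΣIE) + 1·D(Cl2) + 2·EA + U
-855.0 = 1·(+180.0) + 1·(+1468.1) + 1·(+242.6) + 2·(-349.0) + U
U = -855.0 − (+1192.7) = -2047.7 kJ/mol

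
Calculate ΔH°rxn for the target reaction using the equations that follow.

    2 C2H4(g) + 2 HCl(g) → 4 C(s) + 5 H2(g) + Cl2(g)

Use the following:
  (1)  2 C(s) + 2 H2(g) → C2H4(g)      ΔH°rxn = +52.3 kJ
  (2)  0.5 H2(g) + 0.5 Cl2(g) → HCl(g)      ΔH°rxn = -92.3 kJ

(1) reversed and × 2 (reverse to put C2H4(g) on the reactant side; scale by 2 for the 2 C2H4(g)): (-2)·(+52.3) = -104.6 kJ
(2) reversed and × 2 (reverse to put HCl(g) on the reactant side; ×2 to match 2 HCl(g) in the target): (-2)·(-92.3) = +184.6 kJ
ΔH°rxn = (-2)·(+52.3) + (-2)·(-92.3) = 80.0 kJ

ΔH°rxn = 80.0 kJ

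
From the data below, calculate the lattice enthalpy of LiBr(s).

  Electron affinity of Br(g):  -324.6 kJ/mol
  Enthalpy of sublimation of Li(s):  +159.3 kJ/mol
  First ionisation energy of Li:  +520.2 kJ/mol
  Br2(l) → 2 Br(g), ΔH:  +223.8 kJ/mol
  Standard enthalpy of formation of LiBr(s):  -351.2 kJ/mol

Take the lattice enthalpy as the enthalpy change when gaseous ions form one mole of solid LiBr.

U = -818.0 kJ/mol

ΔHf° = 1·ΔHsub + 1·(ΣIE) + 1/2·D(Br2) + 1·EA + U
-351.2 = 1·(+159.3) + 1·(+520.2) + 1/2·(+223.8) + 1·(-324.6) + U
U = -351.2 − (+466.8) = -818.0 kJ/mol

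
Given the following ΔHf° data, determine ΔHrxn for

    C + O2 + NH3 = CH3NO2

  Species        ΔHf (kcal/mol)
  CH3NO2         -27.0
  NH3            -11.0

ΔH°rxn = Σ nΔHf°(products) − Σ nΔHf°(reactants).
Products: 1·(-27.0) = -27.0
Reactants: 1·(+0.0) + 1·(+0.0) + 1·(-11.0) = -11.0
ΔHrxn = (-27.0) − (-11.0) = -16.0 kcal/mol

ΔHrxn = -16.0 kcal/mol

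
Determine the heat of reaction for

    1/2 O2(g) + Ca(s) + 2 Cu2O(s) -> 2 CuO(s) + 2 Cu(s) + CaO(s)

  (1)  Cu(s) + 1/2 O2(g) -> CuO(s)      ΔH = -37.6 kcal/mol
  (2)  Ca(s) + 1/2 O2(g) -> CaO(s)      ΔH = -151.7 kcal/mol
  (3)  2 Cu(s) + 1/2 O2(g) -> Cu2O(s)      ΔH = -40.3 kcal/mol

(1) × 2 (scale by 2 for the 2 CuO(s)): (2)·(-37.6) = -75.2 kcal/mol
(2) as written (CaO(s) already on the product side): -151.7 kcal/mol
(3) reversed and × 2 (reverse to put Cu2O(s) on the reactant side; ×2 to match 2 Cu2O(s) in the target): (-2)·(-40.3) = +80.6 kcal/mol
By Hess's law, ΔH = (-75.2) + (-151.7) + (+80.6) = -146.3 kcal/mol

ΔH = -146.3 kcal/mol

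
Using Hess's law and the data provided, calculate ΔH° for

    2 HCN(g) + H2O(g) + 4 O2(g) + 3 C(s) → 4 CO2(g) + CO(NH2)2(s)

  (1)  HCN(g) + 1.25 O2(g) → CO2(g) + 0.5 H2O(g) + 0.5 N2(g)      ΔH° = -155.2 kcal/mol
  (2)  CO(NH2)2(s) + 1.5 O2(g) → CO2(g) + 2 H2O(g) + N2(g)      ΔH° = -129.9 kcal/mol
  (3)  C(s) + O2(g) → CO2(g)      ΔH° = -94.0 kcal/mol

ΔH° = -462.5 kcal/mol

(1) × 2 (×2 to match 2 HCN(g) in the target): (2)·(-155.2) = -310.4 kcal/mol
(2) reversed (CO(NH2)2(s) must end up as a product): +129.9 kcal/mol
(3) × 3 (scale by 3 for the 3 C(s)): (3)·(-94.0) = -282.0 kcal/mol
Since enthalpy is a state function, ΔH° = (-310.4) + (+129.9) + (-282.0) = -462.5 kcal/mol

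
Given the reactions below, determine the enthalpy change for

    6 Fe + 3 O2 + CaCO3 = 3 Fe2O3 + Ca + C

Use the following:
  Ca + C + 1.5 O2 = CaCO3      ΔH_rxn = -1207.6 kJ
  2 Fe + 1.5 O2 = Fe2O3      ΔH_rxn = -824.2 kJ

ΔH_rxn = -1265.0 kJ

equation 1 reversed: +1207.6 kJ
equation 2 × 3: (3)·(-824.2) = -2472.6 kJ
Since enthalpy is a state function, ΔH_rxn = (+1207.6) + (-2472.6) = -1265.0 kJ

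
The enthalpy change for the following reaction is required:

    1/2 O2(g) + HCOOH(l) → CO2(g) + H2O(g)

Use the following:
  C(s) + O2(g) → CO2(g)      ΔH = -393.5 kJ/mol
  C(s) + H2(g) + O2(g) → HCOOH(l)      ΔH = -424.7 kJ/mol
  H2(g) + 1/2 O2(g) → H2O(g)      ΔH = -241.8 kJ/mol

equation 1 as written: -393.5 kJ/mol
equation 2 reversed: +424.7 kJ/mol
equation 3 as written: -241.8 kJ/mol
Combining the equations, ΔH = (1)·(-393.5) + (-1)·(-424.7) + (1)·(-241.8) = -210.6 kJ/mol

ΔH = -210.6 kJ/mol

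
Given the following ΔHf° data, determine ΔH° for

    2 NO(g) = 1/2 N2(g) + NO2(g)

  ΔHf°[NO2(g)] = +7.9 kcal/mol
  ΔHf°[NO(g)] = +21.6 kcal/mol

Products: 1/2·(+0.0) + 1·(+7.9) = +7.9
Reactants: 2·(+21.6) = +43.2
ΔH° = (+7.9) − (+43.2) = -35.3 kcal/mol

ΔH° = -35.3 kcal/mol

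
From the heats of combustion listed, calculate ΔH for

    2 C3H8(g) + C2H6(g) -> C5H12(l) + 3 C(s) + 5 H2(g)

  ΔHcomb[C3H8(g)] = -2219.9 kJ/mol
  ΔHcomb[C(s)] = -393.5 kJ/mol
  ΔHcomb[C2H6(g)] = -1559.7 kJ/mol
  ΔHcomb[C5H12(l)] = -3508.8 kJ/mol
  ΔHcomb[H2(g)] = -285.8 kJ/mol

ΔH = 118.8 kJ/mol

Using ΔH = Σ nΔHc°(reactants) − Σ nΔHc°(products):
= [2·(-2219.9) + 1·(-1559.7)] − [1·(-3508.8) + 3·(-393.5) + 5·(-285.8)]
= 118.8 kJ/mol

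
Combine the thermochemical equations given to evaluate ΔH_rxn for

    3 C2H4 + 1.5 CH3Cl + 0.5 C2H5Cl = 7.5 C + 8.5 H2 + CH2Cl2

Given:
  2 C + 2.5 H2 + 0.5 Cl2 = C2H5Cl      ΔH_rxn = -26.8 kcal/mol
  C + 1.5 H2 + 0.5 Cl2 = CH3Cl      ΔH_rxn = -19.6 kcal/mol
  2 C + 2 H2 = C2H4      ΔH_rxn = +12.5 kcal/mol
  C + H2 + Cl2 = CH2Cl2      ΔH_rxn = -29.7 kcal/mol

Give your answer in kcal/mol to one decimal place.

equation 1 reversed and × 1/2: (-1/2)·(-26.8) = +13.4 kcal/mol
equation 2 reversed and × 3/2: (-3/2)·(-19.6) = +29.4 kcal/mol
equation 3 reversed and × 3: (-3)·(+12.5) = -37.5 kcal/mol
equation 4 as written: -29.7 kcal/mol
ΔH_rxn = (-1/2)·(-26.8) + (-3/2)·(-19.6) + (-3)·(+12.5) + (1)·(-29.7) = -24.4 kcal/mol

ΔH_rxn = -24.4 kcal/mol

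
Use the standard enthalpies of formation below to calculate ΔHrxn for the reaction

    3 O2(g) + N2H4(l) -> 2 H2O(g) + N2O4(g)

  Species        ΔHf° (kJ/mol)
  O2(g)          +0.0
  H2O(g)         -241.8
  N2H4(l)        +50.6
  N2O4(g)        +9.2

Products: 2·(-241.8) + 1·(+9.2) = -474.4
Reactants: 3·(+0.0) + 1·(+50.6) = +50.6
ΔHrxn = (-474.4) − (+50.6) = -525.0 kJ/mol

ΔHrxn = -525.0 kJ/mol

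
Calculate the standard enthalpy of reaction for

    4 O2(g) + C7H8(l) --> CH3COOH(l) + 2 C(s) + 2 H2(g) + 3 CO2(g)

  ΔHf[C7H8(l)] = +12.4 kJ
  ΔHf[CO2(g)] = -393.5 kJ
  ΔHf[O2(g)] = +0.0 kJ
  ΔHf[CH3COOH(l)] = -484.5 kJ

ΔHrxn = -1677.4 kJ

Products: 1·(-484.5) + 2·(+0.0) + 2·(+0.0) + 3·(-393.5) = -1665.0
Reactants: 4·(+0.0) + 1·(+12.4) = +12.4
ΔHrxn = (-1665.0) − (+12.4) = -1677.4 kJ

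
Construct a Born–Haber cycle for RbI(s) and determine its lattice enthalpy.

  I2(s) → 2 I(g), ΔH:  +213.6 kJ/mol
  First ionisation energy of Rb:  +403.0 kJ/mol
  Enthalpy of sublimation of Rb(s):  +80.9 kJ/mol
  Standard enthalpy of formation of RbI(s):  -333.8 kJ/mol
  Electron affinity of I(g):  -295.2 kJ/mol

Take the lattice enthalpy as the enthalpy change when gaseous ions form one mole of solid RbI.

U = -629.3 kJ/mol

ΔHf° = 1·ΔHsub + 1·(ΣIE) + 1/2·D(I2) + 1·EA + U
-333.8 = 1·(+80.9) + 1·(+403.0) + 1/2·(+213.6) + 1·(-295.2) + U
U = -333.8 − (+295.5) = -629.3 kJ/mol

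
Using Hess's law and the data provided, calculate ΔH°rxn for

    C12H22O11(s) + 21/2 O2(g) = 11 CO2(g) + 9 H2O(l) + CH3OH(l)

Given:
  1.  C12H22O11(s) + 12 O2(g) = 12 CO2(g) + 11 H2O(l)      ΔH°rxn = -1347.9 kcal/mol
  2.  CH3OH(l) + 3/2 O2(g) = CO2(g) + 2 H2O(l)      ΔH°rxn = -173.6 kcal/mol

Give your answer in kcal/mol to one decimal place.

eq. 1 as written (C12H22O11(s) already on the reactant side): -1347.9 kcal/mol
eq. 2 reversed (reverse to put CH3OH(l) on the product side): +173.6 kcal/mol
ΔH°rxn = (1)·(-1347.9) + (-1)·(-173.6) = -1174.3 kcal/mol

ΔH°rxn = -1174.3 kcal/mol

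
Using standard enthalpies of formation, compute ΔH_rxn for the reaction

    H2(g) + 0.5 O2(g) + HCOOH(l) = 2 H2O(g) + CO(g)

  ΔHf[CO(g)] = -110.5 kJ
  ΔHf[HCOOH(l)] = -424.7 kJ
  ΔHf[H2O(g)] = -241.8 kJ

ΔH_rxn = -169.4 kJ

Products: 2·(-241.8) + 1·(-110.5) = -594.1
Reactants: 1·(+0.0) + 1/2·(+0.0) + 1·(-424.7) = -424.7
ΔH_rxn = (-594.1) − (-424.7) = -169.4 kJ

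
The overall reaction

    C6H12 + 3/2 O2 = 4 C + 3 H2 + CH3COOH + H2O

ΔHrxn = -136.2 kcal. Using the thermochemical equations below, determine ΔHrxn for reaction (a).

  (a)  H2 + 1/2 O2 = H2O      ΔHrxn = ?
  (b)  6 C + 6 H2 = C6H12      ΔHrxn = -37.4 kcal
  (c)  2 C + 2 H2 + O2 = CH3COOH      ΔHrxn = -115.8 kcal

ΔHrxn = -57.8 kcal

(a) as written: contributes x
(b) reversed: +37.4 kcal
(c) as written: -115.8 kcal
-136.2 = (+37.4) + (-115.8) + x
x = (-136.2 − (-78.4)) / (1) = -57.8 kcal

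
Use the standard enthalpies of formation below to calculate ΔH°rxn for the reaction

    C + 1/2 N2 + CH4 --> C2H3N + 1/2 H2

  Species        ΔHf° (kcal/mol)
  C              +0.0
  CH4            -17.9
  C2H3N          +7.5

ΔH°rxn = 25.4 kcal/mol

Products: 1·(+7.5) + 1/2·(+0.0) = +7.5
Reactants: 1·(+0.0) + 1/2·(+0.0) + 1·(-17.9) = -17.9
ΔH°rxn = (+7.5) − (-17.9) = 25.4 kcal/mol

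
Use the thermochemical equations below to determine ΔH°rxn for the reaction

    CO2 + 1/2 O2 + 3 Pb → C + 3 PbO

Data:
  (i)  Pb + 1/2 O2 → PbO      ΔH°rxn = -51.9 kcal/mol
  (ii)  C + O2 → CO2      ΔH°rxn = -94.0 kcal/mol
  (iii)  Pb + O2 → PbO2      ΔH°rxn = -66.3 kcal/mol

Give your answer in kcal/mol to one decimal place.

ΔH°rxn = -61.7 kcal/mol

(i) × 3 (scale by 3 for the 3 PbO): (3)·(-51.9) = -155.7 kcal/mol
(ii) reversed (CO2 must end up as a reactant): +94.0 kcal/mol
(iii): not needed (PbO2 appears nowhere else).
Since enthalpy is a state function, ΔH°rxn = (-155.7) + (+94.0) = -61.7 kcal/mol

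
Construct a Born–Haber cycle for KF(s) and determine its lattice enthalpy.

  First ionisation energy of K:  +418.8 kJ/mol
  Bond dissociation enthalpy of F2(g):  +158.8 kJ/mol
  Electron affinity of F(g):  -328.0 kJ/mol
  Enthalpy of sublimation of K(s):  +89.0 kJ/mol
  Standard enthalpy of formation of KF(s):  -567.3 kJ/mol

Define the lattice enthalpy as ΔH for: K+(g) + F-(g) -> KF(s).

ΔHf° = 1·ΔHsub + 1·(ΣIE) + 1/2·D(F2) + 1·EA + U
-567.3 = 1·(+89.0) + 1·(+418.8) + 1/2·(+158.8) + 1·(-328.0) + U
U = -567.3 − (+259.2) = -826.5 kJ/mol

U = -826.5 kJ/mol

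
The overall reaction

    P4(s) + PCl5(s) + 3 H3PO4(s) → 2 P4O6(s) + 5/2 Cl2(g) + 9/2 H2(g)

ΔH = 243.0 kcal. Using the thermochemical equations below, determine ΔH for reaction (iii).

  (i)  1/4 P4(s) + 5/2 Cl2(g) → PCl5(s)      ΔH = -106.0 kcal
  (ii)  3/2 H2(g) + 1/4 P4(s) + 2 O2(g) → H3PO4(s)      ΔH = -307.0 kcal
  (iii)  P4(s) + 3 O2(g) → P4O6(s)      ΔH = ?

(i) reversed: +106.0 kcal
(ii) reversed and × 3: (-3)·(-307.0) = +921.0 kcal
(iii) × 2: contributes 2·x
+243.0 = (+106.0) + (+921.0) + 2·x
x = (+243.0 − (+1027.0)) / (2) = -392.0 kcal

ΔH = -392.0 kcal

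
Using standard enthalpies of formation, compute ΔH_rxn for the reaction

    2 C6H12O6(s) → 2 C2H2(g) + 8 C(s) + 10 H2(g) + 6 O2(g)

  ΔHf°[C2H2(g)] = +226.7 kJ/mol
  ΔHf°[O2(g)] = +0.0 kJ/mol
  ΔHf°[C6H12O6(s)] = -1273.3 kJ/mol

ΔH_rxn = 3000.0 kJ/mol

Products: 2·(+226.7) + 8·(+0.0) + 10·(+0.0) + 6·(+0.0) = +453.4
Reactants: 2·(-1273.3) = -2546.6
ΔH_rxn = (+453.4) − (-2546.6) = 3000.0 kJ/mol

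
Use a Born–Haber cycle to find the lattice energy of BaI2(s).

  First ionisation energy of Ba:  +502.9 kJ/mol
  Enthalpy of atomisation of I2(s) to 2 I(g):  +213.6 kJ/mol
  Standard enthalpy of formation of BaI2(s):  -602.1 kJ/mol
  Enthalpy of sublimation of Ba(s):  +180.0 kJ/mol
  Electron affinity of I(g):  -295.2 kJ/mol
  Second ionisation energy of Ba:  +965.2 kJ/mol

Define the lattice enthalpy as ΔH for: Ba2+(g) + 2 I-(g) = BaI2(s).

U = -1873.4 kJ/mol

ΔHf° = 1·ΔHsub + 1·(ΣIE) + 1·D(I2) + 2·EA + U
-602.1 = 1·(+180.0) + 1·(+1468.1) + 1·(+213.6) + 2·(-295.2) + U
U = -602.1 − (+1271.3) = -1873.4 kJ/mol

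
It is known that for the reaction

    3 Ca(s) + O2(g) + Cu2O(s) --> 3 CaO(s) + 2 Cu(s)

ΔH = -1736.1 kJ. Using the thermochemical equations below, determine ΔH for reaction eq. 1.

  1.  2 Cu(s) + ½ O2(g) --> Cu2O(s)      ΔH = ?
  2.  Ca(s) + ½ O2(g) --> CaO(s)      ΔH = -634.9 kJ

eq. 1 reversed: contributes −x
eq. 2 × 3: (3)·(-634.9) = -1904.7 kJ
-1736.1 = (-1904.7) − x
x = (-1736.1 − (-1904.7)) / (-1) = -168.6 kJ

ΔH = -168.6 kJ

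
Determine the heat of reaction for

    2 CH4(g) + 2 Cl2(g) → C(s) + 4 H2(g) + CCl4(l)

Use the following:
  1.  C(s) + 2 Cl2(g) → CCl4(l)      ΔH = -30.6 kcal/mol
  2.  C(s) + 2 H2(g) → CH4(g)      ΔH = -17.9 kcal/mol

eq. 1 as written: -30.6 kcal/mol
eq. 2 reversed and × 2: (-2)·(-17.9) = +35.8 kcal/mol
Combining the equations, ΔH = (-30.6) + (+35.8) = 5.2 kcal/mol

ΔH = 5.2 kcal/mol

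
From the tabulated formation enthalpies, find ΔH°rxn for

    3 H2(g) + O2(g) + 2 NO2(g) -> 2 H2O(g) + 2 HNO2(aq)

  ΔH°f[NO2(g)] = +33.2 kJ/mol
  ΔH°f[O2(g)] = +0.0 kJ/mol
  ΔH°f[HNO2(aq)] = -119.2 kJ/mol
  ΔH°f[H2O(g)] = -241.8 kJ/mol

ΔH°rxn = Σ nΔHf°(products) − Σ nΔHf°(reactants).
Products: 2·(-241.8) + 2·(-119.2) = -722.0
Reactants: 3·(+0.0) + 1·(+0.0) + 2·(+33.2) = +66.4
ΔH°rxn = (-722.0) − (+66.4) = -788.4 kJ/mol

ΔH°rxn = -788.4 kJ/mol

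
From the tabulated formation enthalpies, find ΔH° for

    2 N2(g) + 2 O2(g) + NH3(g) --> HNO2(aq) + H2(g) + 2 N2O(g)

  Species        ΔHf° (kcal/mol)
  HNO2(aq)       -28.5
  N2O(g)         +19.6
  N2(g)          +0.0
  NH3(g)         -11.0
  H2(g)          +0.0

Products: 1·(-28.5) + 1·(+0.0) + 2·(+19.6) = +10.7
Reactants: 2·(+0.0) + 2·(+0.0) + 1·(-11.0) = -11.0
ΔH° = (+10.7) − (-11.0) = 21.7 kcal/mol

ΔH° = 21.7 kcal/mol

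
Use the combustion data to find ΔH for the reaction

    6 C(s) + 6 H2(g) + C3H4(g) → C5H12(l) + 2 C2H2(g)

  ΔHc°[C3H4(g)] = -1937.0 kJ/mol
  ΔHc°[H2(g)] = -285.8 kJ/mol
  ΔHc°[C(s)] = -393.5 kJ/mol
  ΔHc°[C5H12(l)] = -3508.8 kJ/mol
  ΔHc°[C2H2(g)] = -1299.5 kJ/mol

ΔH = 95.0 kJ/mol

With combustion enthalpies, reactants minus products:
= [6·(-393.5) + 6·(-285.8) + 1·(-1937.0)] − [1·(-3508.8) + 2·(-1299.5)]
= 95.0 kJ/mol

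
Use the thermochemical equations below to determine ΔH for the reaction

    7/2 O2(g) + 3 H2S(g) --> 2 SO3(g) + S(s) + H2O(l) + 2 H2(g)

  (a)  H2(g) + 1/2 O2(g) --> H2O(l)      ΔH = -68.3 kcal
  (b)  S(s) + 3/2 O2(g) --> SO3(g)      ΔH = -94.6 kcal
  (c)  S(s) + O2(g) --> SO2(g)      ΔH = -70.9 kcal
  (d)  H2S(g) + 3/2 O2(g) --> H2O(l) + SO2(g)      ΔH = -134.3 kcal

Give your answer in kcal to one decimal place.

ΔH = -242.8 kcal

(a) reversed and × 2 (reverse to put H2(g) on the product side; ×2 to match 2 H2(g) in the target): (-2)·(-68.3) = +136.6 kcal
(b) × 2 (scale by 2 for the 2 SO3(g)): (2)·(-94.6) = -189.2 kcal
(c) reversed and × 3: (-3)·(-70.9) = +212.7 kcal
(d) × 3 (×3 to match 3 H2S(g) in the target): (3)·(-134.3) = -402.9 kcal
ΔH = (+136.6) + (-189.2) + (+212.7) + (-402.9) = -242.8 kcal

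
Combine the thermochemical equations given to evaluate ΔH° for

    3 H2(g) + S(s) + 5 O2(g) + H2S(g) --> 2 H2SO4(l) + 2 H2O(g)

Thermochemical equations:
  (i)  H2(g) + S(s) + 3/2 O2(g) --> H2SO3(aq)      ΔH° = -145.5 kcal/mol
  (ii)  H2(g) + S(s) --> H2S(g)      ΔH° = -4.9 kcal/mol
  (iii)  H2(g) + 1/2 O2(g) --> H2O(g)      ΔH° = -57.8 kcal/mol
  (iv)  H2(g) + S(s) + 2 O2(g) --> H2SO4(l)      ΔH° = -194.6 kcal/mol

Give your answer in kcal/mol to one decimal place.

ΔH° = -499.9 kcal/mol

(i): not needed (H2SO3(aq) appears nowhere else).
(ii) reversed (reverse to put H2S(g) on the reactant side): +4.9 kcal/mol
(iii) × 2 (×2 to match 2 H2O(g) in the target): (2)·(-57.8) = -115.6 kcal/mol
(iv) × 2 (scale by 2 for the 2 H2SO4(l)): (2)·(-194.6) = -389.2 kcal/mol
ΔH° = (+4.9) + (-115.6) + (-389.2) = -499.9 kcal/mol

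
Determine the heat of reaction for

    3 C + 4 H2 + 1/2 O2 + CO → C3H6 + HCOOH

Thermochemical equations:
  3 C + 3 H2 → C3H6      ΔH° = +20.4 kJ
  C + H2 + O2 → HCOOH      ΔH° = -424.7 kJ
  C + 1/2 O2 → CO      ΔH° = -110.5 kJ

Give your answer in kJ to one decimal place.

equation 1 as written: +20.4 kJ
equation 2 as written: -424.7 kJ
equation 3 reversed: +110.5 kJ
ΔH° = (1)·(+20.4) + (1)·(-424.7) + (-1)·(-110.5) = -293.8 kJ

ΔH° = -293.8 kJ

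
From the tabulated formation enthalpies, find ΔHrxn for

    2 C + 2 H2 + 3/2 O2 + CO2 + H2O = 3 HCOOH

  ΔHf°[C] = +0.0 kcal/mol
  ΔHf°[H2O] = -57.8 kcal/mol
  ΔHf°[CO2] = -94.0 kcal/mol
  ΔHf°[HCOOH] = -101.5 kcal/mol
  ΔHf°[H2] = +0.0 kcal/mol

Products: 3·(-101.5) = -304.5
Reactants: 2·(+0.0) + 2·(+0.0) + 3/2·(+0.0) + 1·(-94.0) + 1·(-57.8) = -151.8
ΔHrxn = (-304.5) − (-151.8) = -152.7 kcal/mol

ΔHrxn = -152.7 kcal/mol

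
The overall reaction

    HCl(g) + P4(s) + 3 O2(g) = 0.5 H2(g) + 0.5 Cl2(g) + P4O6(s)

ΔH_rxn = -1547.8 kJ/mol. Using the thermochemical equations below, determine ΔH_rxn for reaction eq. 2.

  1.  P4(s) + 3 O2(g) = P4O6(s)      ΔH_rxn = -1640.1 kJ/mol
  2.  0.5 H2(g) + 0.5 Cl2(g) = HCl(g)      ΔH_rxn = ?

ΔH_rxn = -92.3 kJ/mol

eq. 1 as written: -1640.1 kJ/mol
eq. 2 reversed: contributes −x
-1547.8 = (-1640.1) − x
x = (-1547.8 − (-1640.1)) / (-1) = -92.3 kJ/mol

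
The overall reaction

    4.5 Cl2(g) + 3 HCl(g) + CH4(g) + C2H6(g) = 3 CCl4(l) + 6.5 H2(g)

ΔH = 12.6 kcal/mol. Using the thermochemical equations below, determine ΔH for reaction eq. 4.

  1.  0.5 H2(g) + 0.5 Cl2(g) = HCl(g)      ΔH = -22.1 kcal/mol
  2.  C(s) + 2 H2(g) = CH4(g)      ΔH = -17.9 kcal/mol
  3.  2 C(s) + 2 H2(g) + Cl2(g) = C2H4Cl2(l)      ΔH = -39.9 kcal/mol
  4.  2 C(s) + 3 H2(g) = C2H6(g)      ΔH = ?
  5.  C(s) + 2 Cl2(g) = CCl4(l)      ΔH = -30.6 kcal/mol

eq. 1 reversed and × 3 (HCl(g) must end up as a reactant; ×3 to match 3 HCl(g) in the target): (-3)·(-22.1) = +66.3 kcal/mol
eq. 2 reversed (reverse to put CH4(g) on the reactant side): +17.9 kcal/mol
eq. 3: not needed (C2H4Cl2(l) appears nowhere else).
eq. 4 reversed (reverse to put C2H6(g) on the reactant side): contributes −x
eq. 5 × 3 (×3 to match 3 CCl4(l) in the target): (3)·(-30.6) = -91.8 kcal/mol
+12.6 = (+66.3) + (+17.9) + (-91.8) − x
x = (+12.6 − (-7.6)) / (-1) = -20.2 kcal/mol

ΔH = -20.2 kcal/mol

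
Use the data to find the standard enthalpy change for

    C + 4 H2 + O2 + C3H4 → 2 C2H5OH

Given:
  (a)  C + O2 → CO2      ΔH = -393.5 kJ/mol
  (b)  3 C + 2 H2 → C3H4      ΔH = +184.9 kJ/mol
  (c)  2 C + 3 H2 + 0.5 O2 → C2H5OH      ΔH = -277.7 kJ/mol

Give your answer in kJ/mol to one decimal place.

ΔH = -740.3 kJ/mol

(a): not needed (CO2 appears nowhere else).
(b) reversed (C3H4 must end up as a reactant): -184.9 kJ/mol
(c) × 2 (scale by 2 for the 2 C2H5OH): (2)·(-277.7) = -555.4 kJ/mol
Since enthalpy is a state function, ΔH = (-1)·(+184.9) + (2)·(-277.7) = -740.3 kJ/mol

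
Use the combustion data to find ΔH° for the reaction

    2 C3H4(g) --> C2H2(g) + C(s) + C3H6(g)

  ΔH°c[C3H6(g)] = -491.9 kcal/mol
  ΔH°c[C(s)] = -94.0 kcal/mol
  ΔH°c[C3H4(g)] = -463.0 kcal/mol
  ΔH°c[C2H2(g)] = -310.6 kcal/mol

Using ΔH = Σ nΔHc°(reactants) − Σ nΔHc°(products):
= [2·(-463.0)] − [1·(-310.6) + 1·(-94.0) + 1·(-491.9)]
= -29.5 kcal/mol

ΔH° = -29.5 kcal/mol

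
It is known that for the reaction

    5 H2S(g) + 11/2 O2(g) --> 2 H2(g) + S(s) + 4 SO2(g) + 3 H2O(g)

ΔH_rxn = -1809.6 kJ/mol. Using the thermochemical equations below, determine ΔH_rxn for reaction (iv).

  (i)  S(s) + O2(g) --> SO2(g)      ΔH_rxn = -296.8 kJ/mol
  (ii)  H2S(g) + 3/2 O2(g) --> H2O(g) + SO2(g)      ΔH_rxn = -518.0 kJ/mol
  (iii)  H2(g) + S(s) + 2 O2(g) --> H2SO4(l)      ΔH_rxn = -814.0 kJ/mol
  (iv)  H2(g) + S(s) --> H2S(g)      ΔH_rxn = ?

(i) as written: -296.8 kJ/mol
(ii) × 3 (scale by 3 for the 3 H2O(g)): (3)·(-518.0) = -1554.0 kJ/mol
(iii): not needed (H2SO4(l) appears nowhere else).
(iv) reversed and × 2: contributes −2·x
-1809.6 = (-296.8) + (-1554.0) − 2·x
x = (-1809.6 − (-1850.8)) / (-2) = -20.6 kJ/mol

ΔH_rxn = -20.6 kJ/mol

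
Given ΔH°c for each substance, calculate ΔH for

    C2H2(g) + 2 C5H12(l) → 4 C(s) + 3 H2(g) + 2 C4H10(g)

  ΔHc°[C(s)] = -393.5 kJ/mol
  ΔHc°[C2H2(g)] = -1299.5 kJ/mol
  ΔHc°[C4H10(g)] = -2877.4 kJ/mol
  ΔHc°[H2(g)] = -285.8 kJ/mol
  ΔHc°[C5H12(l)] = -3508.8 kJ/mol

ΔH = -130.9 kJ/mol

With combustion enthalpies, reactants minus products:
= [1·(-1299.5) + 2·(-3508.8)] − [4·(-393.5) + 3·(-285.8) + 2·(-2877.4)]
= -130.9 kJ/mol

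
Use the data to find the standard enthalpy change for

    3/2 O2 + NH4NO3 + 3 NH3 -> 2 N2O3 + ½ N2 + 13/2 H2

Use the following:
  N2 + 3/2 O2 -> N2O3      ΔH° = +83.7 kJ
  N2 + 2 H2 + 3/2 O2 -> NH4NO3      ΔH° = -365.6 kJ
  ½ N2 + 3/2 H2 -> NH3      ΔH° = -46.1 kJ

ΔH° = 671.3 kJ

equation 1 × 2 (scale by 2 for the 2 N2O3): (2)·(+83.7) = +167.4 kJ
equation 2 reversed (NH4NO3 must end up as a reactant): +365.6 kJ
equation 3 reversed and × 3 (NH3 must end up as a reactant; scale by 3 for the 3 NH3): (-3)·(-46.1) = +138.3 kJ
Summing the manipulated equations, ΔH° = (2)·(+83.7) + (-1)·(-365.6) + (-3)·(-46.1) = 671.3 kJ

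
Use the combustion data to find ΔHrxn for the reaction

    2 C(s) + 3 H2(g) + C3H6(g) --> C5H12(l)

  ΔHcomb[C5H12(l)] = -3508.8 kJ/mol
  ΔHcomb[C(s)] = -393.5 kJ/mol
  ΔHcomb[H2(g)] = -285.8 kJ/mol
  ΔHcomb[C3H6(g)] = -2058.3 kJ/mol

With combustion enthalpies, reactants minus products:
= [2·(-393.5) + 3·(-285.8) + 1·(-2058.3)] − [1·(-3508.8)]
= -193.9 kJ/mol

ΔHrxn = -193.9 kJ/mol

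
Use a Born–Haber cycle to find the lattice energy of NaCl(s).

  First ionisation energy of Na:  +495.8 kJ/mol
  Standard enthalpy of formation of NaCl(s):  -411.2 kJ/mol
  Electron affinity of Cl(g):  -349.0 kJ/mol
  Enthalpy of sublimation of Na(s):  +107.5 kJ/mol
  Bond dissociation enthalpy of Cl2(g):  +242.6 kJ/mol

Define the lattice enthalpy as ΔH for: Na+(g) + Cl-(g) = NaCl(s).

U = -786.8 kJ/mol

ΔHf° = 1·ΔHsub + 1·(ΣIE) + 1/2·D(Cl2) + 1·EA + U
-411.2 = 1·(+107.5) + 1·(+495.8) + 1/2·(+242.6) + 1·(-349.0) + U
U = -411.2 − (+375.6) = -786.8 kJ/mol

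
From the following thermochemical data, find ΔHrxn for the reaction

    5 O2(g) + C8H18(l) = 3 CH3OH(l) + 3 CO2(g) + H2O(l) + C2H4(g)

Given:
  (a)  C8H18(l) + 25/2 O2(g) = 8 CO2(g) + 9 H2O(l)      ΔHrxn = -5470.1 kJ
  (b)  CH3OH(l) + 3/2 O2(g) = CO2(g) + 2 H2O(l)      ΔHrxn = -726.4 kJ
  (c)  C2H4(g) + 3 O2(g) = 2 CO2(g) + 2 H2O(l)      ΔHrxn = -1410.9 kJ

(a) as written: -5470.1 kJ
(b) reversed and × 3: (-3)·(-726.4) = +2179.2 kJ
(c) reversed: +1410.9 kJ
ΔHrxn = (1)·(-5470.1) + (-3)·(-726.4) + (-1)·(-1410.9) = -1880.0 kJ

ΔHrxn = -1880.0 kJ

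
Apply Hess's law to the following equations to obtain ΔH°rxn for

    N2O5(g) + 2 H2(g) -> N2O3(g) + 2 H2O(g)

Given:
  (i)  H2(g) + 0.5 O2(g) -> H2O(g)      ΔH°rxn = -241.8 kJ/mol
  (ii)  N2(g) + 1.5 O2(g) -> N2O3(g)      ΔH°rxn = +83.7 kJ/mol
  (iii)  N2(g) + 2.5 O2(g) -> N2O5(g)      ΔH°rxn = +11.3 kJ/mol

ΔH°rxn = -411.2 kJ/mol

(i) × 2 (scale by 2 for the 2 H2O(g)): (2)·(-241.8) = -483.6 kJ/mol
(ii) as written (N2O3(g) already on the product side): +83.7 kJ/mol
(iii) reversed (N2O5(g) must end up as a reactant): -11.3 kJ/mol
Since enthalpy is a state function, ΔH°rxn = (2)·(-241.8) + (1)·(+83.7) + (-1)·(+11.3) = -411.2 kJ/mol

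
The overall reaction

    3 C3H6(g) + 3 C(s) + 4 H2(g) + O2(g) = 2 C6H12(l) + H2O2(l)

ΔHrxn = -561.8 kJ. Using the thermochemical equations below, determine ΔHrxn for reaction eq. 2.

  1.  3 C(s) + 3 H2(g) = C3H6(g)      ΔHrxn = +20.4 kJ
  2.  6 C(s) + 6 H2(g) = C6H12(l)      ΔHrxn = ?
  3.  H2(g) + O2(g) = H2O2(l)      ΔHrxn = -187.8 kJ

eq. 1 reversed and × 3 (reverse to put C3H6(g) on the reactant side; scale by 3 for the 3 C3H6(g)): (-3)·(+20.4) = -61.2 kJ
eq. 2 × 2 (×2 to match 2 C6H12(l) in the target): contributes 2·x
eq. 3 as written (H2O2(l) already on the product side): -187.8 kJ
-561.8 = (-61.2) + (-187.8) + 2·x
x = (-561.8 − (-249.0)) / (2) = -156.4 kJ

ΔHrxn = -156.4 kJ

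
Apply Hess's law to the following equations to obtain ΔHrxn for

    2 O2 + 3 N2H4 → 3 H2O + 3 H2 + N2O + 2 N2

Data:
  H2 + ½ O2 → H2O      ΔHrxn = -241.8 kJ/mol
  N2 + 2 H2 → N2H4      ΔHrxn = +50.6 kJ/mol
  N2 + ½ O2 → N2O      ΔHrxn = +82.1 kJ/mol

equation 1 × 3: (3)·(-241.8) = -725.4 kJ/mol
equation 2 reversed and × 3: (-3)·(+50.6) = -151.8 kJ/mol
equation 3 as written: +82.1 kJ/mol
ΔHrxn = (-725.4) + (-151.8) + (+82.1) = -795.1 kJ/mol

ΔHrxn = -795.1 kJ/mol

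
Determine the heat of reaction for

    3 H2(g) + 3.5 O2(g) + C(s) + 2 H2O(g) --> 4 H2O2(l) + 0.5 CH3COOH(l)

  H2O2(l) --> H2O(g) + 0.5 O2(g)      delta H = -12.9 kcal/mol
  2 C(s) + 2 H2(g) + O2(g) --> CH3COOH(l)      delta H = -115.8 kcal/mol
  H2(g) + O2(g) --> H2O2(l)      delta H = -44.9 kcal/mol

delta H = -121.9 kcal/mol

equation 1 reversed and × 2 (H2O(g) must end up as a reactant; scale by 2 for the 2 H2O(g)): (-2)·(-12.9) = +25.8 kcal/mol
equation 2 × 1/2 (scale by 1/2 for the 1/2 CH3COOH(l)): (1/2)·(-115.8) = -57.9 kcal/mol
equation 3 × 2: (2)·(-44.9) = -89.8 kcal/mol
delta H = (+25.8) + (-57.9) + (-89.8) = -121.9 kcal/mol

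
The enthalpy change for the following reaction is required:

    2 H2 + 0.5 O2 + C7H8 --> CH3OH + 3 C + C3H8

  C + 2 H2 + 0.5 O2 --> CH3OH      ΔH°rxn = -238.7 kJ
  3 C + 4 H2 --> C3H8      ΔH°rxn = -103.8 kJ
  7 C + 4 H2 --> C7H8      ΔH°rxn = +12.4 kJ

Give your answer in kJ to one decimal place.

ΔH°rxn = -354.9 kJ

equation 1 as written: -238.7 kJ
equation 2 as written: -103.8 kJ
equation 3 reversed: -12.4 kJ
Since enthalpy is a state function, ΔH°rxn = (-238.7) + (-103.8) + (-12.4) = -354.9 kJ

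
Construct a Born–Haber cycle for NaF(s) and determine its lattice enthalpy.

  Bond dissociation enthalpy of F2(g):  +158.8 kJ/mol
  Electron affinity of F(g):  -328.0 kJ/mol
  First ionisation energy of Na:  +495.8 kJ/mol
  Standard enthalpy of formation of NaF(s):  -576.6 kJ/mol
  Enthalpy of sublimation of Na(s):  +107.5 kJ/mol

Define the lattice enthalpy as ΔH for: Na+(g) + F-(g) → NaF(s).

ΔHf° = 1·ΔHsub + 1·(ΣIE) + 1/2·D(F2) + 1·EA + U
-576.6 = 1·(+107.5) + 1·(+495.8) + 1/2·(+158.8) + 1·(-328.0) + U
U = -576.6 − (+354.7) = -931.3 kJ/mol

U = -931.3 kJ/mol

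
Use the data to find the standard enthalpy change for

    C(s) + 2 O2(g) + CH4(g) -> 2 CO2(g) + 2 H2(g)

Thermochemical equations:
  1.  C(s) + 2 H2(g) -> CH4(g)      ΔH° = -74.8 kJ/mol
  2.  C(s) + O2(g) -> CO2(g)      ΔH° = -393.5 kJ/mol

ΔH° = -712.2 kJ/mol

eq. 1 reversed (reverse to put CH4(g) on the reactant side): +74.8 kJ/mol
eq. 2 × 2 (×2 to match 2 CO2(g) in the target): (2)·(-393.5) = -787.0 kJ/mol
By Hess's law, ΔH° = (-1)·(-74.8) + (2)·(-393.5) = -712.2 kJ/mol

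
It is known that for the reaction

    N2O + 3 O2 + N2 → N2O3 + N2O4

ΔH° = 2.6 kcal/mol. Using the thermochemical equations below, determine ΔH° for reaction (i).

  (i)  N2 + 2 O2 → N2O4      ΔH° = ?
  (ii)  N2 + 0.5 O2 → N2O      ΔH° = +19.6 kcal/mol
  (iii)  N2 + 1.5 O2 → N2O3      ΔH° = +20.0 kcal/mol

(i) as written: contributes x
(ii) reversed: -19.6 kcal/mol
(iii) as written: +20.0 kcal/mol
+2.6 = (-19.6) + (+20.0) + x
x = (+2.6 − (+0.4)) / (1) = 2.2 kcal/mol

ΔH° = 2.2 kcal/mol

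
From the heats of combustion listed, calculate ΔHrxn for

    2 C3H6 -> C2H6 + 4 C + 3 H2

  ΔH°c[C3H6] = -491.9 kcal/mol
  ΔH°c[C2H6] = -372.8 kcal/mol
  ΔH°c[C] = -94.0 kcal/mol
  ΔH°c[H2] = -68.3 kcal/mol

With combustion enthalpies, reactants minus products:
= [2·(-491.9)] − [1·(-372.8) + 4·(-94.0) + 3·(-68.3)]
= -30.1 kcal/mol

ΔHrxn = -30.1 kcal/mol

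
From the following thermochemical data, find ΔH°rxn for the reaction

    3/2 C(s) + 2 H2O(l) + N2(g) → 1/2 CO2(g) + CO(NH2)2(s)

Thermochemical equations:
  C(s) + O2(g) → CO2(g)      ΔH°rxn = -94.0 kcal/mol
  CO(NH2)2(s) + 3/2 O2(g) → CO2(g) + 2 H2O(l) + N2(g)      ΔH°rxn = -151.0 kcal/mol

ΔH°rxn = 10.0 kcal/mol

equation 1 × 3/2 (scale by 3/2 for the 3/2 C(s)): (3/2)·(-94.0) = -141.0 kcal/mol
equation 2 reversed (reverse to put CO(NH2)2(s) on the product side): +151.0 kcal/mol
By Hess's law, ΔH°rxn = (-141.0) + (+151.0) = 10.0 kcal/mol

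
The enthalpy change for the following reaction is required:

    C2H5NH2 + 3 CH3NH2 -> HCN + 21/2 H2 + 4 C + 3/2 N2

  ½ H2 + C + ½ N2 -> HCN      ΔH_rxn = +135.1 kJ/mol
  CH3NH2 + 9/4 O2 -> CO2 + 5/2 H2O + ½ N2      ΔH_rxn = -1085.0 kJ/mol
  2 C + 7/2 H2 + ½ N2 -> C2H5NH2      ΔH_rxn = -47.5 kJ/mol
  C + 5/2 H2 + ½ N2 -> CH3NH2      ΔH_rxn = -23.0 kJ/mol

ΔH_rxn = 251.6 kJ/mol

equation 1 as written (HCN already on the product side): +135.1 kJ/mol
equation 2: not needed (H2O appears nowhere else).
equation 3 reversed (reverse to put C2H5NH2 on the reactant side): +47.5 kJ/mol
equation 4 reversed and × 3: (-3)·(-23.0) = +69.0 kJ/mol
ΔH_rxn = (1)·(+135.1) + (-1)·(-47.5) + (-3)·(-23.0) = 251.6 kJ/mol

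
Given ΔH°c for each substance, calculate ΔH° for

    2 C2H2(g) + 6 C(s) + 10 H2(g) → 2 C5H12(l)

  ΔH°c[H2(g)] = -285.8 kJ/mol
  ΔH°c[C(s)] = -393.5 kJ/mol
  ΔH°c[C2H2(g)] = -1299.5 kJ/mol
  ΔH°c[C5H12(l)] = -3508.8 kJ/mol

With combustion enthalpies, reactants minus products:
= [2·(-1299.5) + 6·(-393.5) + 10·(-285.8)] − [2·(-3508.8)]
= -800.4 kJ/mol

ΔH° = -800.4 kJ/mol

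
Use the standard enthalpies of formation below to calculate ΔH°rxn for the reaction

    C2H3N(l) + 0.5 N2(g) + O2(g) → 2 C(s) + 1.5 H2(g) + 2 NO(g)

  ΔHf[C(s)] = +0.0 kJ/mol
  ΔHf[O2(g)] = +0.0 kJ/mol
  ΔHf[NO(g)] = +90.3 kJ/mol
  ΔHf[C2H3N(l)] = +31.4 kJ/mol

ΔH°rxn = 149.2 kJ/mol

Products: 2·(+0.0) + 3/2·(+0.0) + 2·(+90.3) = +180.6
Reactants: 1·(+31.4) + 1/2·(+0.0) + 1·(+0.0) = +31.4
ΔH°rxn = (+180.6) − (+31.4) = 149.2 kJ/mol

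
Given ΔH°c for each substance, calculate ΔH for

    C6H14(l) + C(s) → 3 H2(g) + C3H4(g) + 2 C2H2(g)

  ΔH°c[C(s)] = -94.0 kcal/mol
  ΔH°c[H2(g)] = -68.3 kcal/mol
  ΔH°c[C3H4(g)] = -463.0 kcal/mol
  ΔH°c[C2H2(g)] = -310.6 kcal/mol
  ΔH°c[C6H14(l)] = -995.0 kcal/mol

ΔH = 200.1 kcal/mol

Using ΔH = Σ nΔHc°(reactants) − Σ nΔHc°(products):
= [1·(-995.0) + 1·(-94.0)] − [3·(-68.3) + 1·(-463.0) + 2·(-310.6)]
= 200.1 kcal/mol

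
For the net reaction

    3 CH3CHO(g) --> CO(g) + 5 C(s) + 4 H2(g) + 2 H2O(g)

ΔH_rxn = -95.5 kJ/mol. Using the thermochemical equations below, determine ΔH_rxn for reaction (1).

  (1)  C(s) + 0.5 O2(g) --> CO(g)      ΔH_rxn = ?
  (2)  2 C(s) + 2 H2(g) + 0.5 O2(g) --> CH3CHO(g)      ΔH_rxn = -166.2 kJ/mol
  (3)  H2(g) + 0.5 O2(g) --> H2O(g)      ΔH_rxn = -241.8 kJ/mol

(1) as written (CO(g) already on the product side): contributes x
(2) reversed and × 3 (CH3CHO(g) must end up as a reactant; scale by 3 for the 3 CH3CHO(g)): (-3)·(-166.2) = +498.6 kJ/mol
(3) × 2 (×2 to match 2 H2O(g) in the target): (2)·(-241.8) = -483.6 kJ/mol
-95.5 = (+498.6) + (-483.6) + x
x = (-95.5 − (+15.0)) / (1) = -110.5 kJ/mol

ΔH_rxn = -110.5 kJ/mol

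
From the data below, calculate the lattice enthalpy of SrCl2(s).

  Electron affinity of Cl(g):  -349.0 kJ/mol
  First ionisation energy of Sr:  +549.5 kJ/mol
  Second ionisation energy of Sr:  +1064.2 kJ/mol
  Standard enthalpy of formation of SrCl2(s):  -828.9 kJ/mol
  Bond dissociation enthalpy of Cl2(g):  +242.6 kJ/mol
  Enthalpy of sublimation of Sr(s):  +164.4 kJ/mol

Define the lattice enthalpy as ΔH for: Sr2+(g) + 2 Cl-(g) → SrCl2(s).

ΔHf° = 1·ΔHsub + 1·(ΣIE) + 1·D(Cl2) + 2·EA + U
-828.9 = 1·(+164.4) + 1·(+1613.7) + 1·(+242.6) + 2·(-349.0) + U
U = -828.9 − (+1322.7) = -2151.6 kJ/mol

U = -2151.6 kJ/mol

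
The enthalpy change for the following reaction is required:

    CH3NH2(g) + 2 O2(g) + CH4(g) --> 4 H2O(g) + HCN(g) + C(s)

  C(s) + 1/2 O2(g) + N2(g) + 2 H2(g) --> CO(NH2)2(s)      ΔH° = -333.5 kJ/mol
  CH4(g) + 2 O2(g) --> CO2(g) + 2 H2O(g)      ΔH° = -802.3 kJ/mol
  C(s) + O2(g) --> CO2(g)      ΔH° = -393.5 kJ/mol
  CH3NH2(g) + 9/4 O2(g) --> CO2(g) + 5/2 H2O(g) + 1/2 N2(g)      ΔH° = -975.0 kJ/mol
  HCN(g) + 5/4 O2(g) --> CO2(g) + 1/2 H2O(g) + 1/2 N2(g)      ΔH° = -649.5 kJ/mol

ΔH° = -734.3 kJ/mol

equation 1: not needed (H2(g) appears nowhere else).
equation 2 as written (CH4(g) already on the reactant side): -802.3 kJ/mol
equation 3 reversed: +393.5 kJ/mol
equation 4 as written (CH3NH2(g) already on the reactant side): -975.0 kJ/mol
equation 5 reversed (reverse to put HCN(g) on the product side): +649.5 kJ/mol
Since enthalpy is a state function, ΔH° = (-802.3) + (+393.5) + (-975.0) + (+649.5) = -734.3 kJ/mol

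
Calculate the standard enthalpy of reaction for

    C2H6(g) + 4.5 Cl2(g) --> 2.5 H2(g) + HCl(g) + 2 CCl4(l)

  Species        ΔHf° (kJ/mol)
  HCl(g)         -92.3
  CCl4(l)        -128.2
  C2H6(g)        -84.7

ΔH°rxn = Σ nΔHf°(products) − Σ nΔHf°(reactants).
Products: 5/2·(+0.0) + 1·(-92.3) + 2·(-128.2) = -348.7
Reactants: 1·(-84.7) + 9/2·(+0.0) = -84.7
ΔH_rxn = (-348.7) − (-84.7) = -264.0 kJ/mol

ΔH_rxn = -264.0 kJ/mol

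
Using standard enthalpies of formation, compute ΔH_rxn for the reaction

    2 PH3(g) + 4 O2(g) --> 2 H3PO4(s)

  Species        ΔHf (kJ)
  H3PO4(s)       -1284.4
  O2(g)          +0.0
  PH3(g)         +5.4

ΔH°rxn = Σ nΔHf°(products) − Σ nΔHf°(reactants).
Products: 2·(-1284.4) = -2568.8
Reactants: 2·(+5.4) + 4·(+0.0) = +10.8
ΔH_rxn = (-2568.8) − (+10.8) = -2579.6 kJ

ΔH_rxn = -2579.6 kJ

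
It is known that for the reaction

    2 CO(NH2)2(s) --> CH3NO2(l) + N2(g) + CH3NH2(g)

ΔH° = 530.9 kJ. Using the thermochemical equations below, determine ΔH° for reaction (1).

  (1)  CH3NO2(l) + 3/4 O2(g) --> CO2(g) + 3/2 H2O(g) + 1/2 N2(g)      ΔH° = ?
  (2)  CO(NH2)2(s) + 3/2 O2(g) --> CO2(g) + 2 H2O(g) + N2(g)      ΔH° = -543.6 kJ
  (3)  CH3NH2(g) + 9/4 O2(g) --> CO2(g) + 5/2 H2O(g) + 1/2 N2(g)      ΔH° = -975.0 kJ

(1) reversed (CH3NO2(l) must end up as a product): contributes −x
(2) × 2 (scale by 2 for the 2 CO(NH2)2(s)): (2)·(-543.6) = -1087.2 kJ
(3) reversed (reverse to put CH3NH2(g) on the product side): +975.0 kJ
+530.9 = (-1087.2) + (+975.0) − x
x = (+530.9 − (-112.2)) / (-1) = -643.1 kJ

ΔH° = -643.1 kJ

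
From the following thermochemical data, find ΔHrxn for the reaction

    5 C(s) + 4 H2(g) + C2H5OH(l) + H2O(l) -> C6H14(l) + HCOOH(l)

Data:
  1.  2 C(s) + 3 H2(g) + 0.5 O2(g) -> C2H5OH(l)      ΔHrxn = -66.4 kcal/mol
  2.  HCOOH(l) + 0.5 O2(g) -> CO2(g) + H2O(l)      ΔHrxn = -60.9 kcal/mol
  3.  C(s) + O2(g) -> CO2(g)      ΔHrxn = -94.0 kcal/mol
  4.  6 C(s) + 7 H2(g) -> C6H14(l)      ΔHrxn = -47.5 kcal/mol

eq. 1 reversed: +66.4 kcal/mol
eq. 2 reversed: +60.9 kcal/mol
eq. 3 as written: -94.0 kcal/mol
eq. 4 as written: -47.5 kcal/mol
ΔHrxn = (-1)·(-66.4) + (-1)·(-60.9) + (1)·(-94.0) + (1)·(-47.5) = -14.2 kcal/mol

ΔHrxn = -14.2 kcal/mol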